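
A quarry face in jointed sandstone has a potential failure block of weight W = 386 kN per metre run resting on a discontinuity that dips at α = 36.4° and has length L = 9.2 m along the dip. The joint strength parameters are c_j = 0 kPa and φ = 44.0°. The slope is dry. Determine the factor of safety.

FS = 1.31

Resolving the block weight along and normal to the plane and applying the Mohr–Coulomb strength on the joint:
N' = W cosα = 386·cos36.4° = 310.7 kN/m
Driving force T = W sinα = 386·sin36.4° = 229.1 kN/m
Resisting force R = c_j·L + N'·tanφ = 0·9.2 + 310.7·tan44.0° = 0.0 + 300.0 = 300.0 kN/m
FS = R / T = 300.0 / 229.1 = 1.310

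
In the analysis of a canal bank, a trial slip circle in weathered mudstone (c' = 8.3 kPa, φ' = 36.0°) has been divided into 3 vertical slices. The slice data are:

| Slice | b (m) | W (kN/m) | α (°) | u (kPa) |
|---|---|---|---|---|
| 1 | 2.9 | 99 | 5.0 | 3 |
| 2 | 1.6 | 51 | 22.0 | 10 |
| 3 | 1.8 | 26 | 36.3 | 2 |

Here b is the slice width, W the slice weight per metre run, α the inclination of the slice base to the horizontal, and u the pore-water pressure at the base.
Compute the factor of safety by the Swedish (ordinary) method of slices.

Ordinary method of slices: FS = Σ[c'·Δl_i + (W_i cosα_i − u_i·Δl_i)·tanφ'] / Σ W_i sinα_i, with Δl_i = b_i / cosα_i.
Slice 1: Δl = 2.9/cos5.0° = 2.911 m; N'_1 = 99·cos5.0° − 3·2.911 = 89.9; c'Δl = 24.16; W sinα = 8.6
Slice 2: Δl = 1.6/cos22.0° = 1.726 m; N'_2 = 51·cos22.0° − 10·1.726 = 30.0; c'Δl = 14.32; W sinα = 19.1
Slice 3: Δl = 1.8/cos36.3° = 2.233 m; N'_3 = 26·cos36.3° − 2·2.233 = 16.5; c'Δl = 18.54; W sinα = 15.4
Σc'Δl = 57.0 kN/m; ΣN' = 136.4 kN/m; ΣW sinα = 43.1 kN/m
Resisting = 57.0 + 136.4·tan36.0° = 57.0 + 99.1 = 156.1 kN/m
FS = 156.1 / 43.1 = 3.620

FS = 3.62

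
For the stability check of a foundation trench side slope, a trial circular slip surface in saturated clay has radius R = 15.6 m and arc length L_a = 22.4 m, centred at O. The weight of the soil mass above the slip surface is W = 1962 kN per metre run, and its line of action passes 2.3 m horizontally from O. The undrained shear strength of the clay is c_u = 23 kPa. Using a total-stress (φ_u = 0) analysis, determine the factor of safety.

FS = 1.78

Taking moments about the centre O, the resisting moment is provided by the undrained shear strength acting along the arc:
M_R = c_u·L_a·R = 23·22.40·15.6 = 8037.1 kN·m/m
M_D = W·d = 1962·2.3 = 4512.6 kN·m/m
FS = M_R / M_D = 8037.1 / 4512.6 = 1.781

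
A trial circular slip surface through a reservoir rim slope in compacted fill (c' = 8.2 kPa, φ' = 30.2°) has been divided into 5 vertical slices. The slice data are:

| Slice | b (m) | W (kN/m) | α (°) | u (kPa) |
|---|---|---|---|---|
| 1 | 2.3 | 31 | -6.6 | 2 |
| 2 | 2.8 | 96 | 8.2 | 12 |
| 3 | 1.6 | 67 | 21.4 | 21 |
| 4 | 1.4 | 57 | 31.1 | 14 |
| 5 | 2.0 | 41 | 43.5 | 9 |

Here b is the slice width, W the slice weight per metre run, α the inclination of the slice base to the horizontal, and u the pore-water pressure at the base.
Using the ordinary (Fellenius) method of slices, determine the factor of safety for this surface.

Ordinary method of slices: FS = Σ[c'·Δl_i + (W_i cosα_i − u_i·Δl_i)·tanφ'] / Σ W_i sinα_i, with Δl_i = b_i / cosα_i.
Slice 1: Δl = 2.3/cos(-6.6°) = 2.315 m; N'_1 = 31·cos(-6.6°) − 2·2.315 = 26.2; c'Δl = 18.99; W sinα = -3.6
Slice 2: Δl = 2.8/cos8.2° = 2.829 m; N'_2 = 96·cos8.2° − 12·2.829 = 61.1; c'Δl = 23.20; W sinα = 13.7
Slice 3: Δl = 1.6/cos21.4° = 1.718 m; N'_3 = 67·cos21.4° − 21·1.718 = 26.3; c'Δl = 14.09; W sinα = 24.4
Slice 4: Δl = 1.4/cos31.1° = 1.635 m; N'_4 = 57·cos31.1° − 14·1.635 = 25.9; c'Δl = 13.41; W sinα = 29.4
Slice 5: Δl = 2.0/cos43.5° = 2.757 m; N'_5 = 41·cos43.5° − 9·2.757 = 4.9; c'Δl = 22.61; W sinα = 28.2
Σc'Δl = 92.3 kN/m; ΣN' = 144.4 kN/m; ΣW sinα = 92.2 kN/m
Resisting = 92.3 + 144.4·tan30.2° = 92.3 + 84.0 = 176.3 kN/m
FS = 176.3 / 92.2 = 1.911

FS = 1.91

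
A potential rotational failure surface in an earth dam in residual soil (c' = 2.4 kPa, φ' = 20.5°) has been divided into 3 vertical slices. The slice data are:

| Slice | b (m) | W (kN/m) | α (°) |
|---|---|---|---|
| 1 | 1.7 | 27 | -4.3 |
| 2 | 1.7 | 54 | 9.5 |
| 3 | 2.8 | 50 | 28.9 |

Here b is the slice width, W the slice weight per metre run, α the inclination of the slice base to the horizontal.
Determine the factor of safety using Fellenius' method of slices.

FS = 2.00

Ordinary method of slices: FS = Σ[c'·Δl_i + (W_i cosα_i)·tanφ'] / Σ W_i sinα_i, with Δl_i = b_i / cosα_i.
Slice 1: Δl = 1.7/cos(-4.3°) = 1.705 m; N'_1 = 27·cos(-4.3°) = 26.9; c'Δl = 4.09; W sinα = -2.0
Slice 2: Δl = 1.7/cos9.5° = 1.724 m; N'_2 = 54·cos9.5° = 53.3; c'Δl = 4.14; W sinα = 8.9
Slice 3: Δl = 2.8/cos28.9° = 3.198 m; N'_3 = 50·cos28.9° = 43.8; c'Δl = 7.68; W sinα = 24.2
Σc'Δl = 15.9 kN/m; ΣN' = 124.0 kN/m; ΣW sinα = 31.1 kN/m
Resisting = 15.9 + 124.0·tan20.5° = 15.9 + 46.3 = 62.2 kN/m
FS = 62.2 / 31.1 = 2.005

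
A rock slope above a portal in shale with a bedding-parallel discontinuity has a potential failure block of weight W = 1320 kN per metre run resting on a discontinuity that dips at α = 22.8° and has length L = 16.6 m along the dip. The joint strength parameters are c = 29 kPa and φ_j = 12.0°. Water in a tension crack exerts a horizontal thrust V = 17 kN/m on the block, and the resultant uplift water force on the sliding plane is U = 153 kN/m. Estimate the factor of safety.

FS = 1.34

Resolving the block weight along and normal to the plane and applying the Mohr–Coulomb strength on the joint:
N' = W cosα − U − V sinα = 1320·cos22.8° − 153 − 17·sin22.8° = 1057.3 kN/m
Driving force T = W sinα + V cosα = 1320·sin22.8° + 17·cos22.8° = 527.2 kN/m
Resisting force R = c·L + N'·tanφ_j = 29·16.6 + 1057.3·tan12.0° = 481.4 + 224.7 = 706.1 kN/m
FS = R / T = 706.1 / 527.2 = 1.339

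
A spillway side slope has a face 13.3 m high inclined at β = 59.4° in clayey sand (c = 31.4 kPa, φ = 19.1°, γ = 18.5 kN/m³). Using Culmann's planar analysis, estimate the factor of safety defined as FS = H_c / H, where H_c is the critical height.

FS = 1.75

H_c = (4c/γ) · sinβ cosφ / [1 − cos(β − φ)]
    = (4·31.4/18.5) · sin59.4°·cos19.1° / [1 − cos40.3°]
    = 6.789 · 0.8134 / 0.2373 = 23.27 m
FS = H_c / H = 23.27 / 13.3 = 1.749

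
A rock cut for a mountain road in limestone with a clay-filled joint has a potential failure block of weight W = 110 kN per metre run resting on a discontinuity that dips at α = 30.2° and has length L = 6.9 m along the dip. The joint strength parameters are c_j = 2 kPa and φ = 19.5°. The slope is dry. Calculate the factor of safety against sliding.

FS = 0.86

Resolving the block weight along and normal to the plane and applying the Mohr–Coulomb strength on the joint:
N' = W cosα = 110·cos30.2° = 95.1 kN/m
Driving force T = W sinα = 110·sin30.2° = 55.3 kN/m
Resisting force R = c_j·L + N'·tanφ = 2·6.9 + 95.1·tan19.5° = 13.8 + 33.7 = 47.5 kN/m
FS = R / T = 47.5 / 55.3 = 0.858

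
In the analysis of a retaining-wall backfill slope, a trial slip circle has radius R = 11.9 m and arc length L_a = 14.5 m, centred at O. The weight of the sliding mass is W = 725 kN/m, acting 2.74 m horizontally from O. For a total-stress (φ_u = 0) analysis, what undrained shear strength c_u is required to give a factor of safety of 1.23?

FS = c_u·L_a·R / (W·d), so c_u = FS·W·d / (L_a·R).
c_u = 1.23·725·2.74 / (14.50·11.9) = 2443.4 / 172.55 = 14.16 kPa

c_u = 14.2 kPa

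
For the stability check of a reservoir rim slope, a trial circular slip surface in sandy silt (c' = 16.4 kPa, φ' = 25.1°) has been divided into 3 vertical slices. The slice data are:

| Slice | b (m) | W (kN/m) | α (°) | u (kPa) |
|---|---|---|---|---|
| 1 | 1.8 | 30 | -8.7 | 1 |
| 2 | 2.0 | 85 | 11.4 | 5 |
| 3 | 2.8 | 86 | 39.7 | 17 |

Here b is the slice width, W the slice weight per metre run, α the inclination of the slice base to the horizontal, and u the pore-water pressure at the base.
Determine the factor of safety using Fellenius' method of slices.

FS = 2.56

Ordinary method of slices: FS = Σ[c'·Δl_i + (W_i cosα_i − u_i·Δl_i)·tanφ'] / Σ W_i sinα_i, with Δl_i = b_i / cosα_i.
Slice 1: Δl = 1.8/cos(-8.7°) = 1.821 m; N'_1 = 30·cos(-8.7°) − 1·1.821 = 27.8; c'Δl = 29.86; W sinα = -4.5
Slice 2: Δl = 2.0/cos11.4° = 2.040 m; N'_2 = 85·cos11.4° − 5·2.040 = 73.1; c'Δl = 33.46; W sinα = 16.8
Slice 3: Δl = 2.8/cos39.7° = 3.639 m; N'_3 = 86·cos39.7° − 17·3.639 = 4.3; c'Δl = 59.68; W sinα = 54.9
Σc'Δl = 123.0 kN/m; ΣN' = 105.3 kN/m; ΣW sinα = 67.2 kN/m
Resisting = 123.0 + 105.3·tan25.1° = 123.0 + 49.3 = 172.3 kN/m
FS = 172.3 / 67.2 = 2.564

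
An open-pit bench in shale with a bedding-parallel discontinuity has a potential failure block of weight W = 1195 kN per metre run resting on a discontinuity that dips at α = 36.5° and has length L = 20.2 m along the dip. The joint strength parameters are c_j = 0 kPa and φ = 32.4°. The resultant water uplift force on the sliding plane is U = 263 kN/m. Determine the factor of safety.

Resolving the block weight along and normal to the plane and applying the Mohr–Coulomb strength on the joint:
N' = W cosα − U = 1195·cos36.5° − 263 = 697.6 kN/m
Driving force T = W sinα = 1195·sin36.5° = 710.8 kN/m
Resisting force R = c_j·L + N'·tanφ = 0·20.2 + 697.6·tan32.4° = 0.0 + 442.7 = 442.7 kN/m
FS = R / T = 442.7 / 710.8 = 0.623

FS = 0.62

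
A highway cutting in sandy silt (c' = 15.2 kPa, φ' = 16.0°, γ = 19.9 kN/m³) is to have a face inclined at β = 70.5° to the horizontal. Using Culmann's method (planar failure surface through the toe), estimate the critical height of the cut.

H_c = 6.60 m

Culmann's analysis gives the critical failure plane at α_cr = (β + φ')/2 = (70.5 + 16.0)/2 = 43.2°, and the critical height
H_c = (4c'/γ) · sinβ cosφ' / [1 − cos(β − φ')]
    = (4·15.2/19.9) · sin70.5°·cos16.0° / [1 − cos(54.5°)]
    = 3.055 · 0.9426·0.9613 / [1 − 0.5807]
    = 3.055 · 0.9061 / 0.4193
    = 6.60 m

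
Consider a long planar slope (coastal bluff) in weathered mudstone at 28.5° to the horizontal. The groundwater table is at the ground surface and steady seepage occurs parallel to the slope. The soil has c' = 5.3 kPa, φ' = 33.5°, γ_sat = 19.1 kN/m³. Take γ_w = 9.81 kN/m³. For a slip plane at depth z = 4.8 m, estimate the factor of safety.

FS = 0.73

With seepage parallel to the slope and the water table at the surface, the effective normal stress on the slip plane uses the buoyant unit weight γ' = γ_sat − γ_w while the driving shear stress uses γ_sat:
FS = [c' + γ' z cos²β tanφ'] / [γ_sat z sinβ cosβ]
γ' = 19.1 − 9.81 = 9.29 kN/m³
Numerator = 5.3 + 9.29·4.8·cos²28.5°·tan33.5° = 5.3 + 9.29·4.8·0.7723·0.6619 = 28.095 kPa
Denominator = 19.1·4.8·sin28.5°·cos28.5° = 19.1·4.8·0.4772·0.8788 = 38.445 kPa
FS = 28.095 / 38.445 = 0.731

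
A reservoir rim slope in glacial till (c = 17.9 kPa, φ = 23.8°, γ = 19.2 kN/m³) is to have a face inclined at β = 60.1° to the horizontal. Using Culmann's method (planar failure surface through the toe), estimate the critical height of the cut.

Culmann's analysis gives the critical failure plane at α_cr = (β + φ)/2 = (60.1 + 23.8)/2 = 42.0°, and the critical height
H_c = (4c/γ) · sinβ cosφ / [1 − cos(β − φ)]
    = (4·17.9/19.2) · sin60.1°·cos23.8° / [1 − cos(36.3°)]
    = 3.729 · 0.8669·0.9150 / [1 − 0.8059]
    = 3.729 · 0.7932 / 0.1941
    = 15.24 m

H_c = 15.24 m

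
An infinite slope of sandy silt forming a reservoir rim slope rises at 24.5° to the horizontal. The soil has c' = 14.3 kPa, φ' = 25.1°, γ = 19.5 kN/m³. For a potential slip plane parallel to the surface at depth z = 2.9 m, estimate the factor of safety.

For an infinite slope with a slip plane parallel to the surface (no pore pressure): FS = [c' + γz cos²β tanφ'] / [γz sinβ cosβ].
γz = 19.5·2.9 = 56.55 kN/m²
Numerator = 14.3 + 56.55·cos²24.5°·tan25.1° = 14.3 + 56.55·0.8280·0.4684 = 36.234 kPa
Denominator = 56.55·sin24.5°·cos24.5° = 56.55·0.4147·0.9100 = 21.339 kPa
FS = 36.234 / 21.339 = 1.698

FS = 1.70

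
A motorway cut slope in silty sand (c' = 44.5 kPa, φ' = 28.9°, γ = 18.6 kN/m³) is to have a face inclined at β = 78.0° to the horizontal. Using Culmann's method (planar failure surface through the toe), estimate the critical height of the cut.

Culmann's analysis gives the critical failure plane at α_cr = (β + φ')/2 = (78.0 + 28.9)/2 = 53.5°, and the critical height
H_c = (4c'/γ) · sinβ cosφ' / [1 − cos(β − φ')]
    = (4·44.5/18.6) · sin78.0°·cos28.9° / [1 − cos(49.1°)]
    = 9.570 · 0.9781·0.8755 / [1 − 0.6547]
    = 9.570 · 0.8563 / 0.3453
    = 23.74 m

H_c = 23.74 m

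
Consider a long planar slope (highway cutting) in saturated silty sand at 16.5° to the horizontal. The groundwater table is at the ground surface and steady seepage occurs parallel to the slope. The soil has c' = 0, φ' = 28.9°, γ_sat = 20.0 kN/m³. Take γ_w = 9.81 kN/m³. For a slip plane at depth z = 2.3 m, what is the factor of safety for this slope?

FS = 0.95

With seepage parallel to the slope and the water table at the surface, the effective normal stress on the slip plane uses the buoyant unit weight γ' = γ_sat − γ_w while the driving shear stress uses γ_sat:
FS = [c' + γ' z cos²β tanφ'] / [γ_sat z sinβ cosβ]
(For c' = 0 this reduces to FS = (γ'/γ_sat)·tanφ'/tanβ.)
γ' = 20.0 − 9.81 = 10.19 kN/m³
Numerator = 0.0 + 10.19·2.3·cos²16.5°·tan28.9° = 0.0 + 10.19·2.3·0.9193·0.5520 = 11.894 kPa
Denominator = 20.0·2.3·sin16.5°·cos16.5° = 20.0·2.3·0.2840·0.9588 = 12.527 kPa
FS = 11.894 / 12.527 = 0.950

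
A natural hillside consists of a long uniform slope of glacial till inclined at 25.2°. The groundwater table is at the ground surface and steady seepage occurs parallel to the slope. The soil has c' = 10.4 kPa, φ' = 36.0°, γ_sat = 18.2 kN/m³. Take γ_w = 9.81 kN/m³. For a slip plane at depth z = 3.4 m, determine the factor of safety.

FS = 1.15

With seepage parallel to the slope and the water table at the surface, the effective normal stress on the slip plane uses the buoyant unit weight γ' = γ_sat − γ_w while the driving shear stress uses γ_sat:
FS = [c' + γ' z cos²β tanφ'] / [γ_sat z sinβ cosβ]
γ' = 18.2 − 9.81 = 8.39 kN/m³
Numerator = 10.4 + 8.39·3.4·cos²25.2°·tan36.0° = 10.4 + 8.39·3.4·0.8187·0.7265 = 27.368 kPa
Denominator = 18.2·3.4·sin25.2°·cos25.2° = 18.2·3.4·0.4258·0.9048 = 23.840 kPa
FS = 27.368 / 23.840 = 1.148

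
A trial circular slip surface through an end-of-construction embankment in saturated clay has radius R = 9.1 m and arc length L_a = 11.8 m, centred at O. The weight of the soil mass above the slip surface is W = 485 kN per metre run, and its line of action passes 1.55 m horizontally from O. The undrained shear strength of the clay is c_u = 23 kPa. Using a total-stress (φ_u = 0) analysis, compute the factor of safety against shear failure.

Taking moments about the centre O, the resisting moment is provided by the undrained shear strength acting along the arc:
M_R = c_u·L_a·R = 23·11.80·9.1 = 2469.7 kN·m/m
M_D = W·d = 485·1.55 = 751.8 kN·m/m
FS = M_R / M_D = 2469.7 / 751.8 = 3.285

FS = 3.29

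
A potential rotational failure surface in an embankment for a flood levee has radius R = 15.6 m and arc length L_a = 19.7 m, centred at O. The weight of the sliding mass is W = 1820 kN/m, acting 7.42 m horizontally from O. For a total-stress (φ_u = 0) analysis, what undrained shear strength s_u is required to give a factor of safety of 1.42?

FS = s_u·L_a·R / (W·d), so s_u = FS·W·d / (L_a·R).
s_u = 1.42·1820·7.42 / (19.70·15.6) = 19176.2 / 307.32 = 62.40 kPa

s_u = 62.4 kPa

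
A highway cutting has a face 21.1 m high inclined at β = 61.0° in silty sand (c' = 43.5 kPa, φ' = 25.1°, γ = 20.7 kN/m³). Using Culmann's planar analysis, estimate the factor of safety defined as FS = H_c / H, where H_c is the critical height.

FS = 1.66

H_c = (4c'/γ) · sinβ cosφ' / [1 − cos(β − φ')]
    = (4·43.5/20.7) · sin61.0°·cos25.1° / [1 − cos35.9°]
    = 8.406 · 0.7920 / 0.1900 = 35.05 m
FS = H_c / H = 35.05 / 21.1 = 1.661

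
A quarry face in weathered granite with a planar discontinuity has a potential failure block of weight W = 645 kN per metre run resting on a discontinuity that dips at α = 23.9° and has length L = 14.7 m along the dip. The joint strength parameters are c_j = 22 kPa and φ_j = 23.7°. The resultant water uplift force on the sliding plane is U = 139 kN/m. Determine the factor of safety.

FS = 1.99

Resolving the block weight along and normal to the plane and applying the Mohr–Coulomb strength on the joint:
N' = W cosα − U = 645·cos23.9° − 139 = 450.7 kN/m
Driving force T = W sinα = 645·sin23.9° = 261.3 kN/m
Resisting force R = c_j·L + N'·tanφ_j = 22·14.7 + 450.7·tan23.7° = 323.4 + 197.8 = 521.2 kN/m
FS = R / T = 521.2 / 261.3 = 1.995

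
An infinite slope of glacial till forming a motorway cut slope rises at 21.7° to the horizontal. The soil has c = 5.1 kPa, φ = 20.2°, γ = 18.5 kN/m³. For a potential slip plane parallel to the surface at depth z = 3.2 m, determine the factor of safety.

For an infinite slope with a slip plane parallel to the surface (no pore pressure): FS = [c + γz cos²β tanφ] / [γz sinβ cosβ].
γz = 18.5·3.2 = 59.20 kN/m²
Numerator = 5.1 + 59.20·cos²21.7°·tan20.2° = 5.1 + 59.20·0.8633·0.3679 = 23.904 kPa
Denominator = 59.20·sin21.7°·cos21.7° = 59.20·0.3697·0.9291 = 20.338 kPa
FS = 23.904 / 20.338 = 1.175

FS = 1.18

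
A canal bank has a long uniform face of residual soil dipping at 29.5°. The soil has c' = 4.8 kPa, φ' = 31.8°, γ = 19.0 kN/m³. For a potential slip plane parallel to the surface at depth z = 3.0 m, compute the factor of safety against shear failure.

For an infinite slope with a slip plane parallel to the surface (no pore pressure): FS = [c' + γz cos²β tanφ'] / [γz sinβ cosβ].
γz = 19.0·3.0 = 57.00 kN/m²
Numerator = 4.8 + 57.00·cos²29.5°·tan31.8° = 4.8 + 57.00·0.7575·0.6200 = 31.572 kPa
Denominator = 57.00·sin29.5°·cos29.5° = 57.00·0.4924·0.8704 = 24.429 kPa
FS = 31.572 / 24.429 = 1.292

FS = 1.29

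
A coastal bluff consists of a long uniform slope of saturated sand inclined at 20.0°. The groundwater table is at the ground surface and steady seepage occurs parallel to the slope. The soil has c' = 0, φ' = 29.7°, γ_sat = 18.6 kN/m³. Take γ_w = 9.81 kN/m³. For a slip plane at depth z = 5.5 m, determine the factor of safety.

FS = 0.74

With seepage parallel to the slope and the water table at the surface, the effective normal stress on the slip plane uses the buoyant unit weight γ' = γ_sat − γ_w while the driving shear stress uses γ_sat:
FS = [c' + γ' z cos²β tanφ'] / [γ_sat z sinβ cosβ]
(For c' = 0 this reduces to FS = (γ'/γ_sat)·tanφ'/tanβ.)
γ' = 18.6 − 9.81 = 8.79 kN/m³
Numerator = 0.0 + 8.79·5.5·cos²20.0°·tan29.7° = 0.0 + 8.79·5.5·0.8830·0.5704 = 24.350 kPa
Denominator = 18.6·5.5·sin20.0°·cos20.0° = 18.6·5.5·0.3420·0.9397 = 32.879 kPa
FS = 24.350 / 32.879 = 0.741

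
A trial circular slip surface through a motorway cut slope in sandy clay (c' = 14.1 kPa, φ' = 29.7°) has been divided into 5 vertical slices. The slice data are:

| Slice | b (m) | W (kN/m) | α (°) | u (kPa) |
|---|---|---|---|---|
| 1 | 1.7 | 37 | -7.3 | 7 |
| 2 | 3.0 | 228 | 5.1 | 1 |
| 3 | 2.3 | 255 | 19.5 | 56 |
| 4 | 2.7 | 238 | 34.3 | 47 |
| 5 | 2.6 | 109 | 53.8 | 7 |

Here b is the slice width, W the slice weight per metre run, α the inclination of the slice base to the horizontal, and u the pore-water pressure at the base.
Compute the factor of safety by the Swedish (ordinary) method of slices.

FS = 1.41

Ordinary method of slices: FS = Σ[c'·Δl_i + (W_i cosα_i − u_i·Δl_i)·tanφ'] / Σ W_i sinα_i, with Δl_i = b_i / cosα_i.
Slice 1: Δl = 1.7/cos(-7.3°) = 1.714 m; N'_1 = 37·cos(-7.3°) − 7·1.714 = 24.7; c'Δl = 24.17; W sinα = -4.7
Slice 2: Δl = 3.0/cos5.1° = 3.012 m; N'_2 = 228·cos5.1° − 1·3.012 = 224.1; c'Δl = 42.47; W sinα = 20.3
Slice 3: Δl = 2.3/cos19.5° = 2.440 m; N'_3 = 255·cos19.5° − 56·2.440 = 103.7; c'Δl = 34.40; W sinα = 85.1
Slice 4: Δl = 2.7/cos34.3° = 3.268 m; N'_4 = 238·cos34.3° − 47·3.268 = 43.0; c'Δl = 46.08; W sinα = 134.1
Slice 5: Δl = 2.6/cos53.8° = 4.402 m; N'_5 = 109·cos53.8° − 7·4.402 = 33.6; c'Δl = 62.07; W sinα = 88.0
Σc'Δl = 209.2 kN/m; ΣN' = 429.1 kN/m; ΣW sinα = 322.8 kN/m
Resisting = 209.2 + 429.1·tan29.7° = 209.2 + 244.7 = 453.9 kN/m
FS = 453.9 / 322.8 = 1.406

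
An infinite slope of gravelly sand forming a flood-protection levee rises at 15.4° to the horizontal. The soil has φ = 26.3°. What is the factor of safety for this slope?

For a dry cohesionless infinite slope the factor of safety is FS = tanφ / tanβ.
FS = tan26.3° / tan15.4° = 0.4942 / 0.2754 = 1.794

FS = 1.79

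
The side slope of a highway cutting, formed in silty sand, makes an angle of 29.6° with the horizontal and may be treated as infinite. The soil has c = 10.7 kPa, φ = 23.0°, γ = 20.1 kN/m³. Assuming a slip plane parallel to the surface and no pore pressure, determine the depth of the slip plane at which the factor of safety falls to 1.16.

Setting FS = 1.16 in FS = [c + γz cos²β tanφ] / [γz sinβ cosβ] and solving for z:
z = c / [γ cosβ (FS·sinβ − cosβ·tanφ)]
  = 10.7 / [20.1·cos29.6°·(1.16·sin29.6° − cos29.6°·tan23.0°)]
  = 10.7 / [20.1·0.8695·(1.16·0.4939 − 0.8695·0.4245)]
  = 10.7 / 3.5634 = 3.003 m

z = 3.00 m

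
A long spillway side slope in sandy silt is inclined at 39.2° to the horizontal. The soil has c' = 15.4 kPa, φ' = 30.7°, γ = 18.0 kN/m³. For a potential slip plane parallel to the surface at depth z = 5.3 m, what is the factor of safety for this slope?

For an infinite slope with a slip plane parallel to the surface (no pore pressure): FS = [c' + γz cos²β tanφ'] / [γz sinβ cosβ].
γz = 18.0·5.3 = 95.40 kN/m²
Numerator = 15.4 + 95.40·cos²39.2°·tan30.7° = 15.4 + 95.40·0.6005·0.5938 = 49.417 kPa
Denominator = 95.40·sin39.2°·cos39.2° = 95.40·0.6320·0.7749 = 46.726 kPa
FS = 49.417 / 46.726 = 1.058

FS = 1.06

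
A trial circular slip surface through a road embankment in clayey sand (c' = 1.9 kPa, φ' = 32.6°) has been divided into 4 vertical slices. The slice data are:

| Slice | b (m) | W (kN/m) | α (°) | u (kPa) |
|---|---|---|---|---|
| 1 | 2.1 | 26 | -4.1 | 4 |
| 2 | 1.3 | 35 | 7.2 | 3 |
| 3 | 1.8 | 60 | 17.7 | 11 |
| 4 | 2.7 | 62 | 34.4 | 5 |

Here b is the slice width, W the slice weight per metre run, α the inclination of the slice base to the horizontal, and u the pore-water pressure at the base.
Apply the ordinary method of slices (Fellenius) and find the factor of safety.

Ordinary method of slices: FS = Σ[c'·Δl_i + (W_i cosα_i − u_i·Δl_i)·tanφ'] / Σ W_i sinα_i, with Δl_i = b_i / cosα_i.
Slice 1: Δl = 2.1/cos(-4.1°) = 2.105 m; N'_1 = 26·cos(-4.1°) − 4·2.105 = 17.5; c'Δl = 4.00; W sinα = -1.9
Slice 2: Δl = 1.3/cos7.2° = 1.310 m; N'_2 = 35·cos7.2° − 3·1.310 = 30.8; c'Δl = 2.49; W sinα = 4.4
Slice 3: Δl = 1.8/cos17.7° = 1.889 m; N'_3 = 60·cos17.7° − 11·1.889 = 36.4; c'Δl = 3.59; W sinα = 18.2
Slice 4: Δl = 2.7/cos34.4° = 3.272 m; N'_4 = 62·cos34.4° − 5·3.272 = 34.8; c'Δl = 6.22; W sinα = 35.0
Σc'Δl = 16.3 kN/m; ΣN' = 119.5 kN/m; ΣW sinα = 55.8 kN/m
Resisting = 16.3 + 119.5·tan32.6° = 16.3 + 76.4 = 92.7 kN/m
FS = 92.7 / 55.8 = 1.661

FS = 1.66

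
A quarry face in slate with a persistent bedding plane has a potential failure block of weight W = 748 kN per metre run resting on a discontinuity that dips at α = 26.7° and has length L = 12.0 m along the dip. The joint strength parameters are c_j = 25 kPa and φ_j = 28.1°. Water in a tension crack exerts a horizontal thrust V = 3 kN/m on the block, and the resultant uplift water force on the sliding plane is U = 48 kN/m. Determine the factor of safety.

Resolving the block weight along and normal to the plane and applying the Mohr–Coulomb strength on the joint:
N' = W cosα − U − V sinα = 748·cos26.7° − 48 − 3·sin26.7° = 618.9 kN/m
Driving force T = W sinα + V cosα = 748·sin26.7° + 3·cos26.7° = 338.8 kN/m
Resisting force R = c_j·L + N'·tanφ_j = 25·12.0 + 618.9·tan28.1° = 300.0 + 330.5 = 630.5 kN/m
FS = R / T = 630.5 / 338.8 = 1.861

FS = 1.86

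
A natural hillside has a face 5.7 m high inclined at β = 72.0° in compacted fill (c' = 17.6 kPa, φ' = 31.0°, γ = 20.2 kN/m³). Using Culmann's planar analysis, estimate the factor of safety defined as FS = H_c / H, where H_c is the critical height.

H_c = (4c'/γ) · sinβ cosφ' / [1 − cos(β − φ')]
    = (4·17.6/20.2) · sin72.0°·cos31.0° / [1 − cos41.0°]
    = 3.485 · 0.8152 / 0.2453 = 11.58 m
FS = H_c / H = 11.58 / 5.7 = 2.032

FS = 2.03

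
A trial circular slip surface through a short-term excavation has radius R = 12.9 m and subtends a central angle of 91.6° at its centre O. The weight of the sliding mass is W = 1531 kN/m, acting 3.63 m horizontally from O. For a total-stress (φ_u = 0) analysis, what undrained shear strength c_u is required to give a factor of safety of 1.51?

FS = c_u·L_a·R / (W·d), so c_u = FS·W·d / (L_a·R).
Arc length L_a = R·θ = 12.9·(91.6°·π/180) = 12.9·1.5987 = 20.62 m
c_u = 1.51·1531·3.63 / (20.62·12.9) = 8391.9 / 266.04 = 31.54 kPa

c_u = 31.5 kPa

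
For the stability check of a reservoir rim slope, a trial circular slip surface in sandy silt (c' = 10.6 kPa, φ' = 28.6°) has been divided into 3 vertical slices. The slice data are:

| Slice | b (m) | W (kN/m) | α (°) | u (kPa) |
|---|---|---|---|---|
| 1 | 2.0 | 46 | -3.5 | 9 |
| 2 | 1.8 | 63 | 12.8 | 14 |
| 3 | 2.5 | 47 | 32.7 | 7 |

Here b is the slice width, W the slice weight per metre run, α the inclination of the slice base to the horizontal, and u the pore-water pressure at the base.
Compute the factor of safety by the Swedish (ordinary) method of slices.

FS = 3.21

Ordinary method of slices: FS = Σ[c'·Δl_i + (W_i cosα_i − u_i·Δl_i)·tanφ'] / Σ W_i sinα_i, with Δl_i = b_i / cosα_i.
Slice 1: Δl = 2.0/cos(-3.5°) = 2.004 m; N'_1 = 46·cos(-3.5°) − 9·2.004 = 27.9; c'Δl = 21.24; W sinα = -2.8
Slice 2: Δl = 1.8/cos12.8° = 1.846 m; N'_2 = 63·cos12.8° − 14·1.846 = 35.6; c'Δl = 19.57; W sinα = 14.0
Slice 3: Δl = 2.5/cos32.7° = 2.971 m; N'_3 = 47·cos32.7° − 7·2.971 = 18.8; c'Δl = 31.49; W sinα = 25.4
Σc'Δl = 72.3 kN/m; ΣN' = 82.2 kN/m; ΣW sinα = 36.5 kN/m
Resisting = 72.3 + 82.2·tan28.6° = 72.3 + 44.8 = 117.1 kN/m
FS = 117.1 / 36.5 = 3.205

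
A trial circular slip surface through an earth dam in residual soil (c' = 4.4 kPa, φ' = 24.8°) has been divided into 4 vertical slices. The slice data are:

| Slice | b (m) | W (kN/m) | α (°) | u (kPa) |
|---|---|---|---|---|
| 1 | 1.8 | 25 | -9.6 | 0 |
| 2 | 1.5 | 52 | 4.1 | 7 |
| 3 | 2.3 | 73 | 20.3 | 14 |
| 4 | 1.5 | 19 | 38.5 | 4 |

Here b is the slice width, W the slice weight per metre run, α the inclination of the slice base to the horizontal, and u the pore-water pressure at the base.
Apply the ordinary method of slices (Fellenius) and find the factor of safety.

FS = 2.27

Ordinary method of slices: FS = Σ[c'·Δl_i + (W_i cosα_i − u_i·Δl_i)·tanφ'] / Σ W_i sinα_i, with Δl_i = b_i / cosα_i.
Slice 1: Δl = 1.8/cos(-9.6°) = 1.826 m; N'_1 = 25·cos(-9.6°) − 0·1.826 = 24.6; c'Δl = 8.03; W sinα = -4.2
Slice 2: Δl = 1.5/cos4.1° = 1.504 m; N'_2 = 52·cos4.1° − 7·1.504 = 41.3; c'Δl = 6.62; W sinα = 3.7
Slice 3: Δl = 2.3/cos20.3° = 2.452 m; N'_3 = 73·cos20.3° − 14·2.452 = 34.1; c'Δl = 10.79; W sinα = 25.3
Slice 4: Δl = 1.5/cos38.5° = 1.917 m; N'_4 = 19·cos38.5° − 4·1.917 = 7.2; c'Δl = 8.43; W sinα = 11.8
Σc'Δl = 33.9 kN/m; ΣN' = 107.3 kN/m; ΣW sinα = 36.7 kN/m
Resisting = 33.9 + 107.3·tan24.8° = 33.9 + 49.6 = 83.5 kN/m
FS = 83.5 / 36.7 = 2.274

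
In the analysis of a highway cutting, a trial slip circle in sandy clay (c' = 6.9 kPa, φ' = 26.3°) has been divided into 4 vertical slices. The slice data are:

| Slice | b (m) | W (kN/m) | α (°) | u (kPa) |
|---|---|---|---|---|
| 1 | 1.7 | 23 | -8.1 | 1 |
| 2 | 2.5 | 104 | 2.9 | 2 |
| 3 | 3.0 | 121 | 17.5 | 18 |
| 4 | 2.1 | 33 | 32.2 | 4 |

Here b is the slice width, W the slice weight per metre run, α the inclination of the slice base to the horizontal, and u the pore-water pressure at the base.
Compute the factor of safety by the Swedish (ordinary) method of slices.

Ordinary method of slices: FS = Σ[c'·Δl_i + (W_i cosα_i − u_i·Δl_i)·tanφ'] / Σ W_i sinα_i, with Δl_i = b_i / cosα_i.
Slice 1: Δl = 1.7/cos(-8.1°) = 1.717 m; N'_1 = 23·cos(-8.1°) − 1·1.717 = 21.1; c'Δl = 11.85; W sinα = -3.2
Slice 2: Δl = 2.5/cos2.9° = 2.503 m; N'_2 = 104·cos2.9° − 2·2.503 = 98.9; c'Δl = 17.27; W sinα = 5.3
Slice 3: Δl = 3.0/cos17.5° = 3.146 m; N'_3 = 121·cos17.5° − 18·3.146 = 58.8; c'Δl = 21.70; W sinα = 36.4
Slice 4: Δl = 2.1/cos32.2° = 2.482 m; N'_4 = 33·cos32.2° − 4·2.482 = 18.0; c'Δl = 17.12; W sinα = 17.6
Σc'Δl = 67.9 kN/m; ΣN' = 196.7 kN/m; ΣW sinα = 56.0 kN/m
Resisting = 67.9 + 196.7·tan26.3° = 67.9 + 97.2 = 165.2 kN/m
FS = 165.2 / 56.0 = 2.950

FS = 2.95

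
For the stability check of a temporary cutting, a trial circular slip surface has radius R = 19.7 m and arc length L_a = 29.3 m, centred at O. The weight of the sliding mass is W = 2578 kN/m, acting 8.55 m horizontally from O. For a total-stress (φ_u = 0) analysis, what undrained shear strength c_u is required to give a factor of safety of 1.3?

FS = c_u·L_a·R / (W·d), so c_u = FS·W·d / (L_a·R).
c_u = 1.3·2578·8.55 / (29.30·19.7) = 28654.5 / 577.21 = 49.64 kPa

c_u = 49.6 kPa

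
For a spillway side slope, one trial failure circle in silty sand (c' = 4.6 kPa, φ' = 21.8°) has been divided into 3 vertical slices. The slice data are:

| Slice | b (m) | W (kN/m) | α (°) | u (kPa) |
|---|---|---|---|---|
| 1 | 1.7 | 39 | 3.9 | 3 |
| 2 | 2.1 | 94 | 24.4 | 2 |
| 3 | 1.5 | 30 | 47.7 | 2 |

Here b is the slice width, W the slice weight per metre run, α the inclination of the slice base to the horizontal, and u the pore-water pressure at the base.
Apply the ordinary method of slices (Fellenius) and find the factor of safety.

Ordinary method of slices: FS = Σ[c'·Δl_i + (W_i cosα_i − u_i·Δl_i)·tanφ'] / Σ W_i sinα_i, with Δl_i = b_i / cosα_i.
Slice 1: Δl = 1.7/cos3.9° = 1.704 m; N'_1 = 39·cos3.9° − 3·1.704 = 33.8; c'Δl = 7.84; W sinα = 2.7
Slice 2: Δl = 2.1/cos24.4° = 2.306 m; N'_2 = 94·cos24.4° − 2·2.306 = 81.0; c'Δl = 10.61; W sinα = 38.8
Slice 3: Δl = 1.5/cos47.7° = 2.229 m; N'_3 = 30·cos47.7° − 2·2.229 = 15.7; c'Δl = 10.25; W sinα = 22.2
Σc'Δl = 28.7 kN/m; ΣN' = 130.5 kN/m; ΣW sinα = 63.7 kN/m
Resisting = 28.7 + 130.5·tan21.8° = 28.7 + 52.2 = 80.9 kN/m
FS = 80.9 / 63.7 = 1.271

FS = 1.27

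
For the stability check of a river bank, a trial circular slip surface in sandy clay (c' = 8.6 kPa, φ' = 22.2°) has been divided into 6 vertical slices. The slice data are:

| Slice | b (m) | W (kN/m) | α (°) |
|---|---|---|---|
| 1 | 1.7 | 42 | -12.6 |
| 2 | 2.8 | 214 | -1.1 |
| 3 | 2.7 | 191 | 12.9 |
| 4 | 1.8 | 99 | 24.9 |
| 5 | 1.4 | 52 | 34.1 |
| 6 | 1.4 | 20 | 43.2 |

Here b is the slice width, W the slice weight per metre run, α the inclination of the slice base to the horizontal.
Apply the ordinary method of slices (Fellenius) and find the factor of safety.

Ordinary method of slices: FS = Σ[c'·Δl_i + (W_i cosα_i)·tanφ'] / Σ W_i sinα_i, with Δl_i = b_i / cosα_i.
Slice 1: Δl = 1.7/cos(-12.6°) = 1.742 m; N'_1 = 42·cos(-12.6°) = 41.0; c'Δl = 14.98; W sinα = -9.2
Slice 2: Δl = 2.8/cos(-1.1°) = 2.801 m; N'_2 = 214·cos(-1.1°) = 214.0; c'Δl = 24.08; W sinα = -4.1
Slice 3: Δl = 2.7/cos12.9° = 2.770 m; N'_3 = 191·cos12.9° = 186.2; c'Δl = 23.82; W sinα = 42.6
Slice 4: Δl = 1.8/cos24.9° = 1.984 m; N'_4 = 99·cos24.9° = 89.8; c'Δl = 17.07; W sinα = 41.7
Slice 5: Δl = 1.4/cos34.1° = 1.691 m; N'_5 = 52·cos34.1° = 43.1; c'Δl = 14.54; W sinα = 29.2
Slice 6: Δl = 1.4/cos43.2° = 1.921 m; N'_6 = 20·cos43.2° = 14.6; c'Δl = 16.52; W sinα = 13.7
Σc'Δl = 111.0 kN/m; ΣN' = 588.6 kN/m; ΣW sinα = 113.9 kN/m
Resisting = 111.0 + 588.6·tan22.2° = 111.0 + 240.2 = 351.2 kN/m
FS = 351.2 / 113.9 = 3.083

FS = 3.08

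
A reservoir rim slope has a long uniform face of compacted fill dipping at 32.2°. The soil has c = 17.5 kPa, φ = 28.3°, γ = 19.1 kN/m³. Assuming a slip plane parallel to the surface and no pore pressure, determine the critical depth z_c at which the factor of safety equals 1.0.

z_c = 14.02 m

Setting FS = 1.00 in FS = [c + γz cos²β tanφ] / [γz sinβ cosβ] and solving for z:
z = c / [γ cosβ (FS·sinβ − cosβ·tanφ)]
  = 17.5 / [19.1·cos32.2°·(1.00·sin32.2° − cos32.2°·tan28.3°)]
  = 17.5 / [19.1·0.8462·(1.00·0.5329 − 0.8462·0.5384)]
  = 17.5 / 1.2485 = 14.017 m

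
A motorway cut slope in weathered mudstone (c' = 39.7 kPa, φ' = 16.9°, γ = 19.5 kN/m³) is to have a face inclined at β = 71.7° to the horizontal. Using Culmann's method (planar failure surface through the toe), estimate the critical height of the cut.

H_c = 17.47 m

Culmann's analysis gives the critical failure plane at α_cr = (β + φ')/2 = (71.7 + 16.9)/2 = 44.3°, and the critical height
H_c = (4c'/γ) · sinβ cosφ' / [1 − cos(β − φ')]
    = (4·39.7/19.5) · sin71.7°·cos16.9° / [1 − cos(54.8°)]
    = 8.144 · 0.9494·0.9568 / [1 − 0.5764]
    = 8.144 · 0.9084 / 0.4236
    = 17.47 m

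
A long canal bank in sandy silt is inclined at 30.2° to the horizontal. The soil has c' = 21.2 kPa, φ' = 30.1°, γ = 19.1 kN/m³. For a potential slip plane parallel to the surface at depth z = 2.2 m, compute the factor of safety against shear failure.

FS = 2.16

For an infinite slope with a slip plane parallel to the surface (no pore pressure): FS = [c' + γz cos²β tanφ'] / [γz sinβ cosβ].
γz = 19.1·2.2 = 42.02 kN/m²
Numerator = 21.2 + 42.02·cos²30.2°·tan30.1° = 21.2 + 42.02·0.7470·0.5797 = 39.395 kPa
Denominator = 42.02·sin30.2°·cos30.2° = 42.02·0.5030·0.8643 = 18.268 kPa
FS = 39.395 / 18.268 = 2.156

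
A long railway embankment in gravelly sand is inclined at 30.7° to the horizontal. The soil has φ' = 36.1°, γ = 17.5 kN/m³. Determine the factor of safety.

For a dry cohesionless infinite slope the factor of safety is FS = tanφ' / tanβ.
FS = tan36.1° / tan30.7° = 0.7292 / 0.5938 = 1.228

FS = 1.23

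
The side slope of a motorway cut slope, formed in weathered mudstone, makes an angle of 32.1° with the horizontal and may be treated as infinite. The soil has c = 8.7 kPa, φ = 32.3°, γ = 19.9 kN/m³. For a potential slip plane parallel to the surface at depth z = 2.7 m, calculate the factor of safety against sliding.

FS = 1.37

For an infinite slope with a slip plane parallel to the surface (no pore pressure): FS = [c + γz cos²β tanφ] / [γz sinβ cosβ].
γz = 19.9·2.7 = 53.73 kN/m²
Numerator = 8.7 + 53.73·cos²32.1°·tan32.3° = 8.7 + 53.73·0.7176·0.6322 = 33.075 kPa
Denominator = 53.73·sin32.1°·cos32.1° = 53.73·0.5314·0.8471 = 24.187 kPa
FS = 33.075 / 24.187 = 1.367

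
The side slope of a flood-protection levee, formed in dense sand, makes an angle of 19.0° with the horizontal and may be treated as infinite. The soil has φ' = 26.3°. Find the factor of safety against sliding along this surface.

FS = 1.44

For a dry cohesionless infinite slope the factor of safety is FS = tanφ' / tanβ.
FS = tan26.3° / tan19.0° = 0.4942 / 0.3443 = 1.435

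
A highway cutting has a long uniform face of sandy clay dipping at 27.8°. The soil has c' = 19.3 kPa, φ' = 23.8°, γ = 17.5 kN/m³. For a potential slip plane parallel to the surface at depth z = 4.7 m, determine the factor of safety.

For an infinite slope with a slip plane parallel to the surface (no pore pressure): FS = [c' + γz cos²β tanφ'] / [γz sinβ cosβ].
γz = 17.5·4.7 = 82.25 kN/m²
Numerator = 19.3 + 82.25·cos²27.8°·tan23.8° = 19.3 + 82.25·0.7825·0.4411 = 47.686 kPa
Denominator = 82.25·sin27.8°·cos27.8° = 82.25·0.4664·0.8846 = 33.933 kPa
FS = 47.686 / 33.933 = 1.405

FS = 1.41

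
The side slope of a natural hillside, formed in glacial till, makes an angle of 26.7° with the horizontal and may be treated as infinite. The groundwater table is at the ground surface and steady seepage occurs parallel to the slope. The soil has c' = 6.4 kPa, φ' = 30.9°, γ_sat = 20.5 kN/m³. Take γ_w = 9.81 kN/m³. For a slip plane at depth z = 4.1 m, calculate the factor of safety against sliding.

With seepage parallel to the slope and the water table at the surface, the effective normal stress on the slip plane uses the buoyant unit weight γ' = γ_sat − γ_w while the driving shear stress uses γ_sat:
FS = [c' + γ' z cos²β tanφ'] / [γ_sat z sinβ cosβ]
γ' = 20.5 − 9.81 = 10.69 kN/m³
Numerator = 6.4 + 10.69·4.1·cos²26.7°·tan30.9° = 6.4 + 10.69·4.1·0.7981·0.5985 = 27.335 kPa
Denominator = 20.5·4.1·sin26.7°·cos26.7° = 20.5·4.1·0.4493·0.8934 = 33.738 kPa
FS = 27.335 / 33.738 = 0.810

FS = 0.81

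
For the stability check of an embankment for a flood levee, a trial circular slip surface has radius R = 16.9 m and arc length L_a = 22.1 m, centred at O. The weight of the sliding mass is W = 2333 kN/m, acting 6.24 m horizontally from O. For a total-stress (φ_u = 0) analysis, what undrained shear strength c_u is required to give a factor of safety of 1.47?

FS = c_u·L_a·R / (W·d), so c_u = FS·W·d / (L_a·R).
c_u = 1.47·2333·6.24 / (22.10·16.9) = 21400.1 / 373.49 = 57.30 kPa

c_u = 57.3 kPa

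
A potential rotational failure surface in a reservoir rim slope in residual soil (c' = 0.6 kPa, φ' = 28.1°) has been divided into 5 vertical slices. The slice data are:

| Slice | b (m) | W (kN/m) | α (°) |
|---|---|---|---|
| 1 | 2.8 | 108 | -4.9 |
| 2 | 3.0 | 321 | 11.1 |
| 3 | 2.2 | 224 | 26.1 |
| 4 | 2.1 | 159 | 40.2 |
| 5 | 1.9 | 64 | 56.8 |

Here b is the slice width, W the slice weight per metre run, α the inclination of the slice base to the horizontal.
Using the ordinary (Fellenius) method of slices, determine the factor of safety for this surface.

FS = 1.38

Ordinary method of slices: FS = Σ[c'·Δl_i + (W_i cosα_i)·tanφ'] / Σ W_i sinα_i, with Δl_i = b_i / cosα_i.
Slice 1: Δl = 2.8/cos(-4.9°) = 2.810 m; N'_1 = 108·cos(-4.9°) = 107.6; c'Δl = 1.69; W sinα = -9.2
Slice 2: Δl = 3.0/cos11.1° = 3.057 m; N'_2 = 321·cos11.1° = 315.0; c'Δl = 1.83; W sinα = 61.8
Slice 3: Δl = 2.2/cos26.1° = 2.450 m; N'_3 = 224·cos26.1° = 201.2; c'Δl = 1.47; W sinα = 98.5
Slice 4: Δl = 2.1/cos40.2° = 2.749 m; N'_4 = 159·cos40.2° = 121.4; c'Δl = 1.65; W sinα = 102.6
Slice 5: Δl = 1.9/cos56.8° = 3.470 m; N'_5 = 64·cos56.8° = 35.0; c'Δl = 2.08; W sinα = 53.6
Σc'Δl = 8.7 kN/m; ΣN' = 780.2 kN/m; ΣW sinα = 307.3 kN/m
Resisting = 8.7 + 780.2·tan28.1° = 8.7 + 416.6 = 425.3 kN/m
FS = 425.3 / 307.3 = 1.384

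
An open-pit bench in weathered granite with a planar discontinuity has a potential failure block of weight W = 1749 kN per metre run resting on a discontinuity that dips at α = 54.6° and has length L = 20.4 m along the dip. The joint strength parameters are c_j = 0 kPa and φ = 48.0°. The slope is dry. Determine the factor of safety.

Resolving the block weight along and normal to the plane and applying the Mohr–Coulomb strength on the joint:
N' = W cosα = 1749·cos54.6° = 1013.2 kN/m
Driving force T = W sinα = 1749·sin54.6° = 1425.7 kN/m
Resisting force R = c_j·L + N'·tanφ = 0·20.4 + 1013.2·tan48.0° = 0.0 + 1125.2 = 1125.2 kN/m
FS = R / T = 1125.2 / 1425.7 = 0.789

FS = 0.79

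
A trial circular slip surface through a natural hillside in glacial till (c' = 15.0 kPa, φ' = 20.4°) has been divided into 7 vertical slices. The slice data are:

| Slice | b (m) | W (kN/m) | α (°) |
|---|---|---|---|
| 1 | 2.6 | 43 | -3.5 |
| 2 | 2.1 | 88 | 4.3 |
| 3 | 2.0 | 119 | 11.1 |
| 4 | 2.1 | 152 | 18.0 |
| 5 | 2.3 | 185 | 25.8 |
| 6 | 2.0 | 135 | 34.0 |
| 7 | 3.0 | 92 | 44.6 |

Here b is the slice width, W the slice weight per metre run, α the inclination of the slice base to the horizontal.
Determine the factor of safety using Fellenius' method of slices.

Ordinary method of slices: FS = Σ[c'·Δl_i + (W_i cosα_i)·tanφ'] / Σ W_i sinα_i, with Δl_i = b_i / cosα_i.
Slice 1: Δl = 2.6/cos(-3.5°) = 2.605 m; N'_1 = 43·cos(-3.5°) = 42.9; c'Δl = 39.07; W sinα = -2.6
Slice 2: Δl = 2.1/cos4.3° = 2.106 m; N'_2 = 88·cos4.3° = 87.8; c'Δl = 31.59; W sinα = 6.6
Slice 3: Δl = 2.0/cos11.1° = 2.038 m; N'_3 = 119·cos11.1° = 116.8; c'Δl = 30.57; W sinα = 22.9
Slice 4: Δl = 2.1/cos18.0° = 2.208 m; N'_4 = 152·cos18.0° = 144.6; c'Δl = 33.12; W sinα = 47.0
Slice 5: Δl = 2.3/cos25.8° = 2.555 m; N'_5 = 185·cos25.8° = 166.6; c'Δl = 38.32; W sinα = 80.5
Slice 6: Δl = 2.0/cos34.0° = 2.412 m; N'_6 = 135·cos34.0° = 111.9; c'Δl = 36.19; W sinα = 75.5
Slice 7: Δl = 3.0/cos44.6° = 4.213 m; N'_7 = 92·cos44.6° = 65.5; c'Δl = 63.20; W sinα = 64.6
Σc'Δl = 272.1 kN/m; ΣN' = 736.0 kN/m; ΣW sinα = 294.5 kN/m
Resisting = 272.1 + 736.0·tan20.4° = 272.1 + 273.7 = 545.8 kN/m
FS = 545.8 / 294.5 = 1.853

FS = 1.85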